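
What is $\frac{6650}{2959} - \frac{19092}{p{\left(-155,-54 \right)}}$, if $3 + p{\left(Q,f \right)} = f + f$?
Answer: $\frac{515598}{2959} \approx 174.25$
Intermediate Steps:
$p{\left(Q,f \right)} = -3 + 2 f$ ($p{\left(Q,f \right)} = -3 + \left(f + f\right) = -3 + 2 f$)
$\frac{6650}{2959} - \frac{19092}{p{\left(-155,-54 \right)}} = \frac{6650}{2959} - \frac{19092}{-3 + 2 \left(-54\right)} = 6650 \cdot \frac{1}{2959} - \frac{19092}{-3 - 108} = \frac{6650}{2959} - \frac{19092}{-111} = \frac{6650}{2959} - -172 = \frac{6650}{2959} + 172 = \frac{515598}{2959}$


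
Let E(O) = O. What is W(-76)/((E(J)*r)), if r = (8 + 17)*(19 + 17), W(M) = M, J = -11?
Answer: 19/2475 ≈ 0.0076768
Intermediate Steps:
r = 900 (r = 25*36 = 900)
W(-76)/((E(J)*r)) = -76/((-11*900)) = -76/(-9900) = -76*(-1/9900) = 19/2475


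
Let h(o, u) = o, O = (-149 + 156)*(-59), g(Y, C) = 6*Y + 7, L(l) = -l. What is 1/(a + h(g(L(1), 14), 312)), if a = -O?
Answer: 1/414 ≈ 0.0024155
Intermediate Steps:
g(Y, C) = 7 + 6*Y
O = -413 (O = 7*(-59) = -413)
a = 413 (a = -1*(-413) = 413)
1/(a + h(g(L(1), 14), 312)) = 1/(413 + (7 + 6*(-1*1))) = 1/(413 + (7 + 6*(-1))) = 1/(413 + (7 - 6)) = 1/(413 + 1) = 1/414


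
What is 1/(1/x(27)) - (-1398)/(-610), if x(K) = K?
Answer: 7536/305 ≈ 24.708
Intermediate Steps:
1/(1/x(27)) - (-1398)/(-610) = 1/(1/27) - (-1398)/(-610) = 1/(1/27) - (-1398)*(-1)/610 = 27 - 1*699/305 = 27 - 699/305 = 7536/305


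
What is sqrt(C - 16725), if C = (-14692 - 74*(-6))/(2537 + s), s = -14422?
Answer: I*sqrt(2362290850645)/11885 ≈ 129.32*I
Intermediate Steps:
C = 14248/11885 (C = (-14692 - 74*(-6))/(2537 - 14422) = (-14692 + 444)/(-11885) = -14248*(-1/11885) = 14248/11885 ≈ 1.1988)
sqrt(C - 16725) = sqrt(14248/11885 - 16725) = sqrt(-198762377/11885) = I*sqrt(2362290850645)/11885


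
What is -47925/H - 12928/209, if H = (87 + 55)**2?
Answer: -3812627/59356 ≈ -64.233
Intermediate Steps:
H = 20164 (H = 142**2 = 20164)
-47925/H - 12928/209 = -47925/20164 - 12928/209 = -47925*1/20164 - 12928*1/209 = -675/284 - 12928/209 = -3812627/59356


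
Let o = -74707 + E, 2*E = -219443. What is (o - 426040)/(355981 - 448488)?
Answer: 1220937/185014 ≈ 6.5992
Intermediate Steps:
E = -219443/2 (E = (1/2)*(-219443) = -219443/2 ≈ -1.0972e+5)
o = -368857/2 (o = -74707 - 219443/2 = -368857/2 ≈ -1.8443e+5)
(o - 426040)/(355981 - 448488) = (-368857/2 - 426040)/(355981 - 448488) = -1220937/2/(-92507) = -1220937/2*(-1/92507) = 1220937/185014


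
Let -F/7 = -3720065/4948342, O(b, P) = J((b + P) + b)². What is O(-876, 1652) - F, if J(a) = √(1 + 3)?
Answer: -892441/706906 ≈ -1.2625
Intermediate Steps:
J(a) = 2 (J(a) = √4 = 2)
O(b, P) = 4 (O(b, P) = 2² = 4)
F = 3720065/706906 (F = -(-26040455)/4948342 = -7*(-3720065/4948342) = 3720065/706906 ≈ 5.2625)
O(-876, 1652) - F = 4 - 1*3720065/706906 = 4 - 3720065/706906 = -892441/706906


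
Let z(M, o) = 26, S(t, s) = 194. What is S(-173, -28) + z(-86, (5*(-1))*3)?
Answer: 220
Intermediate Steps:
S(-173, -28) + z(-86, (5*(-1))*3) = 194 + 26 = 220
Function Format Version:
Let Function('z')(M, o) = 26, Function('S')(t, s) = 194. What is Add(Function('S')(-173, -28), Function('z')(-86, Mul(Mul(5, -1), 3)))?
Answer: 220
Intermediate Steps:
Add(Function('S')(-173, -28), Function('z')(-86, Mul(Mul(5, -1), 3))) = Add(194, 26) = 220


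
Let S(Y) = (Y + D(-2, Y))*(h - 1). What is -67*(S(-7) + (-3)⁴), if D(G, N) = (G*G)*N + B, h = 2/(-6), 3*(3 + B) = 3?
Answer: -26197/3 ≈ -8732.3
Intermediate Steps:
B = -2 (B = -3 + (⅓)*3 = -3 + 1 = -2)
h = -⅓ (h = 2*(-⅙) = -⅓ ≈ -0.33333)
D(G, N) = -2 + N*G² (D(G, N) = (G*G)*N - 2 = G²*N - 2 = N*G² - 2 = -2 + N*G²)
S(Y) = 8/3 - 20*Y/3 (S(Y) = (Y + (-2 + Y*(-2)²))*(-⅓ - 1) = (Y + (-2 + Y*4))*(-4/3) = (Y + (-2 + 4*Y))*(-4/3) = (-2 + 5*Y)*(-4/3) = 8/3 - 20*Y/3)
-67*(S(-7) + (-3)⁴) = -67*((8/3 - 20/3*(-7)) + (-3)⁴) = -67*((8/3 + 140/3) + 81) = -67*(148/3 + 81) = -67*391/3 = -26197/3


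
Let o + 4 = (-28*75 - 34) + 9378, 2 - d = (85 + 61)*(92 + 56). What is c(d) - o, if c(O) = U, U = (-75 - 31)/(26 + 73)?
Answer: -716866/99 ≈ -7241.1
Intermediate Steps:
U = -106/99 ≈ -1.0707
d = -21606 (d = 2 - (85 + 61)*(92 + 56) = 2 - 146*148 = 2 - 1*21608 = 2 - 21608 = -21606)
c(O) = -106/99
o = 7240 (o = -4 + ((-28*75 - 34) + 9378) = -4 + ((-2100 - 34) + 9378) = -4 + (-2134 + 9378) = -4 + 7244 = 7240)
c(d) - o = -106/99 - 1*7240 = -106/99 - 7240 = -716866/99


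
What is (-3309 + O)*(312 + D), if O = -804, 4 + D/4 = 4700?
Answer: -78541848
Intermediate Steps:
D = 18784 (D = -16 + 4*4700 = -16 + 18800 = 18784)
(-3309 + O)*(312 + D) = (-3309 - 804)*(312 + 18784) = -4113*19096 = -78541848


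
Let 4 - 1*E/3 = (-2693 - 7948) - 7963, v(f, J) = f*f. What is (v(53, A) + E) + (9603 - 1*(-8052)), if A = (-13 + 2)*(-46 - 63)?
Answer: 76288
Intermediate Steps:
A = 1199 (A = -11*(-109) = 1199)
v(f, J) = f**2
E = 55824 (E = 12 - 3*((-2693 - 7948) - 7963) = 12 - 3*(-10641 - 7963) = 12 - 3*(-18604) = 12 + 55812 = 55824)
(v(53, A) + E) + (9603 - 1*(-8052)) = (53**2 + 55824) + (9603 - 1*(-8052)) = (2809 + 55824) + (9603 + 8052) = 58633 + 17655 = 76288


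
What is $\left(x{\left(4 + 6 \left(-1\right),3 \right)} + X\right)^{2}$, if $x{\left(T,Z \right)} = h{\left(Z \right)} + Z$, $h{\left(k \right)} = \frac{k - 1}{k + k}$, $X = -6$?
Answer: $\frac{64}{9} \approx 7.1111$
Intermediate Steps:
$h{\left(k \right)} = \frac{-1 + k}{2 k}$
$x{\left(T,Z \right)} = Z + \frac{-1 + Z}{2 Z}$ ($x{\left(T,Z \right)} = \frac{-1 + Z}{2 Z} + Z = Z + \frac{-1 + Z}{2 Z}$)
$\left(x{\left(4 + 6 \left(-1\right),3 \right)} + X\right)^{2} = \left(\left(\frac{1}{2} + 3 - \frac{1}{2 \cdot 3}\right) - 6\right)^{2} = \left(\left(\frac{1}{2} + 3 - \frac{1}{6}\right) - 6\right)^{2} = \left(\frac{10}{3} - 6\right)^{2} = \left(- \frac{8}{3}\right)^{2} = \frac{64}{9}$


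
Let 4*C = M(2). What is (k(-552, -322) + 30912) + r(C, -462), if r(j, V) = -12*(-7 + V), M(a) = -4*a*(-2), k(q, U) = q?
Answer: 35988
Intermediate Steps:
M(a) = 8*a
C = 4 (C = (8*2)/4 = (¼)*16 = 4)
r(j, V) = 84 - 12*V
(k(-552, -322) + 30912) + r(C, -462) = (-552 + 30912) + (84 - 12*(-462)) = 30360 + (84 + 5544) = 30360 + 5628 = 35988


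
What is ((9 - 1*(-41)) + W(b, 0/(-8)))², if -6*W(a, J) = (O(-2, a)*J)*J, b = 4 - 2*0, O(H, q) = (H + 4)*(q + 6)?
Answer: 2500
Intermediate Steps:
O(H, q) = (4 + H)*(6 + q)
b = 4 (b = 4 + 0 = 4)
W(a, J) = -J²*(12 + 2*a)/6 (W(a, J) = -(24 + 4*a + 6*(-2) - 2*a)*J*J/6 = -(24 + 4*a - 12 - 2*a)*J*J/6 = -(12 + 2*a)*J*J/6 = -J*(12 + 2*a)*J/6 = -J²*(12 + 2*a)/6)
((9 - 1*(-41)) + W(b, 0/(-8)))² = ((9 - 1*(-41)) + (0/(-8))²*(-6 - 1*4)/3)² = ((9 + 41) + (0*(-⅛))²*(-6 - 4)/3)² = (50 + (⅓)*0²*(-10))² = (50 + (⅓)*0*(-10))² = (50 + 0)² = 50² = 2500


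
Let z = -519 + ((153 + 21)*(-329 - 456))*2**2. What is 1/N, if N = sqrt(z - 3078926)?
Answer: -I*sqrt(3625805)/3625805 ≈ -0.00052517*I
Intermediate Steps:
z = -546879 (z = -519 + (174*(-785))*4 = -519 - 136590*4 = -519 - 546360 = -546879)
N = I*sqrt(3625805) (N = sqrt(-546879 - 3078926) = sqrt(-3625805) = I*sqrt(3625805) ≈ 1904.2*I)
1/N = 1/(I*sqrt(3625805)) = -I*sqrt(3625805)/3625805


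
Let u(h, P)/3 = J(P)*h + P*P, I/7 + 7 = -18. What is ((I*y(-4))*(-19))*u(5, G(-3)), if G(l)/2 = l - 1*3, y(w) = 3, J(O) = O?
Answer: 2513700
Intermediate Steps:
I = -175 (I = -49 + 7*(-18) = -49 - 126 = -175)
G(l) = -6 + 2*l (G(l) = 2*(l - 1*3) = 2*(l - 3) = 2*(-3 + l) = -6 + 2*l)
u(h, P) = 3*P² + 3*P*h (u(h, P) = 3*(P*h + P*P) = 3*(P*h + P²) = 3*(P² + P*h) = 3*P² + 3*P*h)
((I*y(-4))*(-19))*u(5, G(-3)) = (-175*3*(-19))*(3*(-6 + 2*(-3))*((-6 + 2*(-3)) + 5)) = (-525*(-19))*(3*(-6 - 6)*((-6 - 6) + 5)) = 9975*(3*(-12)*(-12 + 5)) = 9975*(3*(-12)*(-7)) = 9975*252 = 2513700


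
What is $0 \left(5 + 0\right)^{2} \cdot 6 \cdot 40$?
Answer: $0$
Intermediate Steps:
$0 \left(5 + 0\right)^{2} \cdot 6 \cdot 40 = 0 \cdot 5^{2} \cdot 6 \cdot 40 = 0 \cdot 25 \cdot 6 \cdot 40 = 0 \cdot 6 \cdot 40 = 0 \cdot 40 = 0$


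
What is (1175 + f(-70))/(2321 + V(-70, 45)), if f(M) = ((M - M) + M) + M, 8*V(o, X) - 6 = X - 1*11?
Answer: 1035/2326 ≈ 0.44497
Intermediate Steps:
V(o, X) = -5/8 + X/8 (V(o, X) = ¾ + (X - 1*11)/8 = ¾ + (X - 11)/8 = ¾ + (-11 + X)/8 = ¾ + (-11/8 + X/8) = -5/8 + X/8)
f(M) = 2*M (f(M) = (0 + M) + M = M + M = 2*M)
(1175 + f(-70))/(2321 + V(-70, 45)) = (1175 + 2*(-70))/(2321 + (-5/8 + (⅛)*45)) = (1175 - 140)/(2321 + (-5/8 + 45/8)) = 1035/(2321 + 5) = 1035/2326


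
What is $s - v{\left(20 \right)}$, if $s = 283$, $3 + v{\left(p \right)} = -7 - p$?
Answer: $313$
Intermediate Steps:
$v{\left(p \right)} = -10 - p$ ($v{\left(p \right)} = -3 - \left(7 + p\right) = -10 - p$)
$s - v{\left(20 \right)} = 283 - \left(-10 - 20\right) = 283 - -30 = 283 + 30 = 313$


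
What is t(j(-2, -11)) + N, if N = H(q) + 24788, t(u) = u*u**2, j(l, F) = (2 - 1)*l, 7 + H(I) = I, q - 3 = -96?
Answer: 24680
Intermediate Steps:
q = -93 (q = 3 - 96 = -93)
H(I) = -7 + I
j(l, F) = l (j(l, F) = 1*l = l)
t(u) = u**3
N = 24688 (N = (-7 - 93) + 24788 = -100 + 24788 = 24688)
t(j(-2, -11)) + N = (-2)**3 + 24688 = -8 + 24688 = 24680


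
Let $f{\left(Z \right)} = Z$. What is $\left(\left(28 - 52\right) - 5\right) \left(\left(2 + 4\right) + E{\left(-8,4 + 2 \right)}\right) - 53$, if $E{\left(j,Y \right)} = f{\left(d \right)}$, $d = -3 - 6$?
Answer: $34$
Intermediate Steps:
$d = -9$ ($d = -3 - 6 = -9$)
$E{\left(j,Y \right)} = -9$
$\left(\left(28 - 52\right) - 5\right) \left(\left(2 + 4\right) + E{\left(-8,4 + 2 \right)}\right) - 53 = \left(\left(28 - 52\right) - 5\right) \left(\left(2 + 4\right) - 9\right) - 53 = \left(-24 - 5\right) \left(6 - 9\right) - 53 = \left(-29\right) \left(-3\right) - 53 = 87 - 53 = 34$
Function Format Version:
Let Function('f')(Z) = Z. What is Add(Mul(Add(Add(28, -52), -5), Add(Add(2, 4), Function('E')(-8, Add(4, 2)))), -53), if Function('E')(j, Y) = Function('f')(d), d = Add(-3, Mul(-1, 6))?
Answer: 34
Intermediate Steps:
d = -9 (d = Add(-3, -6) = -9)
Function('E')(j, Y) = -9
Add(Mul(Add(Add(28, -52), -5), Add(Add(2, 4), Function('E')(-8, Add(4, 2)))), -53) = Add(Mul(Add(Add(28, -52), -5), Add(Add(2, 4), -9)), -53) = Add(Mul(Add(-24, -5), Add(6, -9)), -53) = Add(Mul(-29, -3), -53) = Add(87, -53) = 34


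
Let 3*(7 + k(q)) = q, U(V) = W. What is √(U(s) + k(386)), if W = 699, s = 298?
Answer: √7386/3 ≈ 28.647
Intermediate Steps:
U(V) = 699
k(q) = -7 + q/3
√(U(s) + k(386)) = √(699 + (-7 + (⅓)*386)) = √(699 + (-7 + 386/3)) = √(699 + 365/3) = √(2462/3) = √7386/3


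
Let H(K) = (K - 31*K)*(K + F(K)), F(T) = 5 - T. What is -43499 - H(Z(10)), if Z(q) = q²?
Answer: -28499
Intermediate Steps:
H(K) = -150*K (H(K) = (K - 31*K)*(K + (5 - K)) = -30*K*5 = -150*K)
-43499 - H(Z(10)) = -43499 - (-150)*10² = -43499 - (-150)*100 = -43499 - 1*(-15000) = -43499 + 15000 = -28499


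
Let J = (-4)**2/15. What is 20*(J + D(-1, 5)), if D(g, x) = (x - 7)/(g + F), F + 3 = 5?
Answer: -56/3 ≈ -18.667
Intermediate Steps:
F = 2 (F = -3 + 5 = 2)
D(g, x) = (-7 + x)/(2 + g) (D(g, x) = (x - 7)/(g + 2) = (-7 + x)/(2 + g))
J = 16/15 (J = 16*(1/15) = 16/15 ≈ 1.0667)
20*(J + D(-1, 5)) = 20*(16/15 + (-7 + 5)/(2 - 1)) = 20*(16/15 - 2/1) = 20*(16/15 + 1*(-2)) = 20*(16/15 - 2) = 20*(-14/15) = -56/3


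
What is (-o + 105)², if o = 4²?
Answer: 7921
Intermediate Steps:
o = 16
(-o + 105)² = (-1*16 + 105)² = (-16 + 105)² = 89² = 7921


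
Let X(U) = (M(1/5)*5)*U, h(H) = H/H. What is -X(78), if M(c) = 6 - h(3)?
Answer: -1950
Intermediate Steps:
h(H) = 1
M(c) = 5 (M(c) = 6 - 1*1 = 6 - 1 = 5)
X(U) = 25*U (X(U) = (5*5)*U = 25*U)
-X(78) = -25*78 = -1*1950 = -1950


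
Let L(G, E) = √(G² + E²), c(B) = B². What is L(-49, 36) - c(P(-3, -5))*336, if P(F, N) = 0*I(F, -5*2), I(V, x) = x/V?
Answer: √3697 ≈ 60.803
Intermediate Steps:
P(F, N) = 0 (P(F, N) = 0*((-5*2)/F) = 0*(-10/F) = 0)
L(G, E) = √(E² + G²)
L(-49, 36) - c(P(-3, -5))*336 = √(36² + (-49)²) - 0²*336 = √(1296 + 2401) - 0*336 = √3697 - 1*0 = √3697 + 0 = √3697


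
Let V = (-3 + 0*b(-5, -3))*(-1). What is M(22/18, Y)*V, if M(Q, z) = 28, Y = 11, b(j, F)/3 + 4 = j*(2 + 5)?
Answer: 84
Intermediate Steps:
b(j, F) = -12 + 21*j (b(j, F) = -12 + 3*(j*(2 + 5)) = -12 + 3*(j*7) = -12 + 3*(7*j) = -12 + 21*j)
V = 3 (V = (-3 + 0*(-12 + 21*(-5)))*(-1) = (-3 + 0*(-12 - 105))*(-1) = (-3 + 0*(-117))*(-1) = (-3 + 0)*(-1) = -3*(-1) = 3)
M(22/18, Y)*V = 28*3 = 84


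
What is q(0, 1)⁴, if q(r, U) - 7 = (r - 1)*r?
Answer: 2401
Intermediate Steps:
q(r, U) = 7 + r*(-1 + r) (q(r, U) = 7 + (r - 1)*r = 7 + (-1 + r)*r = 7 + r*(-1 + r))
q(0, 1)⁴ = (7 + 0² - 1*0)⁴ = (7 + 0 + 0)⁴ = 7⁴ = 2401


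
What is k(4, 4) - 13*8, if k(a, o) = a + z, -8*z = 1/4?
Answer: -3201/32 ≈ -100.03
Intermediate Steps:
z = -1/32 (z = -1/(8*4) = -⅛*¼ = -1/32 ≈ -0.031250)
k(a, o) = -1/32 + a (k(a, o) = a - 1/32 = -1/32 + a)
k(4, 4) - 13*8 = (-1/32 + 4) - 13*8 = 127/32 - 104 = -3201/32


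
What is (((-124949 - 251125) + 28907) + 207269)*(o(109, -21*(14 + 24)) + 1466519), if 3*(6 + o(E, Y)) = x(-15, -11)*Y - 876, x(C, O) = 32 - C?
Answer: -203372380662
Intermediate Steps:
o(E, Y) = -298 + 47*Y/3 (o(E, Y) = -6 + ((32 - 1*(-15))*Y - 876)/3 = -6 + ((32 + 15)*Y - 876)/3 = -6 + (47*Y - 876)/3 = -6 + (-876 + 47*Y)/3 = -6 + (-292 + 47*Y/3) = -298 + 47*Y/3)
(((-124949 - 251125) + 28907) + 207269)*(o(109, -21*(14 + 24)) + 1466519) = (((-124949 - 251125) + 28907) + 207269)*((-298 + 47*(-21*(14 + 24))/3) + 1466519) = ((-376074 + 28907) + 207269)*((-298 + 47*(-21*38)/3) + 1466519) = (-347167 + 207269)*((-298 + (47/3)*(-798)) + 1466519) = -139898*((-298 - 12502) + 1466519) = -139898*(-12800 + 1466519) = -139898*1453719 = -203372380662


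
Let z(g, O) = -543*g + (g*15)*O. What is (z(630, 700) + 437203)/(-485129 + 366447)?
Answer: -6710113/118682 ≈ -56.539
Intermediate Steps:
z(g, O) = -543*g + 15*O*g (z(g, O) = -543*g + (15*g)*O = -543*g + 15*O*g)
(z(630, 700) + 437203)/(-485129 + 366447) = (3*630*(-181 + 5*700) + 437203)/(-485129 + 366447) = (3*630*(-181 + 3500) + 437203)/(-118682) = (3*630*3319 + 437203)*(-1/118682) = (6272910 + 437203)*(-1/118682) = 6710113*(-1/118682) = -6710113/118682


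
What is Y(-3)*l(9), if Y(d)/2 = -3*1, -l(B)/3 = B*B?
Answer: 1458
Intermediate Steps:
l(B) = -3*B² (l(B) = -3*B*B = -3*B²)
Y(d) = -6 (Y(d) = 2*(-3*1) = 2*(-3) = -6)
Y(-3)*l(9) = -(-18)*9² = -(-18)*81 = -6*(-243) = 1458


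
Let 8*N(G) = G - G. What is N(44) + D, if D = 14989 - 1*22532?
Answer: -7543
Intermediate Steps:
D = -7543 (D = 14989 - 22532 = -7543)
N(G) = 0 (N(G) = (G - G)/8 = (⅛)*0 = 0)
N(44) + D = 0 - 7543 = -7543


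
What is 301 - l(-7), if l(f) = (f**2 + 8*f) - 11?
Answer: 319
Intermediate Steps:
l(f) = -11 + f**2 + 8*f
301 - l(-7) = 301 - (-11 + (-7)**2 + 8*(-7)) = 301 - (-11 + 49 - 56) = 301 - 1*(-18) = 301 + 18 = 319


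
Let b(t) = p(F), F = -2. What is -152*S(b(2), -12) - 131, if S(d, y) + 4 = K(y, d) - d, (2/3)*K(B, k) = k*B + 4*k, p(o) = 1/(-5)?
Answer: 409/5 ≈ 81.800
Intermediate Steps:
p(o) = -⅕
K(B, k) = 6*k + 3*B*k/2 (K(B, k) = 3*(k*B + 4*k)/2 = 3*(B*k + 4*k)/2 = 3*(4*k + B*k)/2 = 6*k + 3*B*k/2)
b(t) = -⅕
S(d, y) = -4 - d + 3*d*(4 + y)/2 (S(d, y) = -4 + (3*d*(4 + y)/2 - d) = -4 + (-d + 3*d*(4 + y)/2) = -4 - d + 3*d*(4 + y)/2)
-152*S(b(2), -12) - 131 = -152*(-4 + 5*(-⅕) + (3/2)*(-⅕)*(-12)) - 131 = -152*(-4 - 1 + 18/5) - 131 = -152*(-7/5) - 131 = 1064/5 - 131 = 409/5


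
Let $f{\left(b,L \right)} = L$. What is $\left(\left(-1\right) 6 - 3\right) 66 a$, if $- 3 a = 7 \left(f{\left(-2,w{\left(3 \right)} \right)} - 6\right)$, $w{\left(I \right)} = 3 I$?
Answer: $4158$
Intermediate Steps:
$a = -7$ ($a = - \frac{7 \left(3 \cdot 3 - 6\right)}{3} = - \frac{7 \left(9 - 6\right)}{3} = - \frac{7 \cdot 3}{3} = \left(- \frac{1}{3}\right) 21 = -7$)
$\left(\left(-1\right) 6 - 3\right) 66 a = \left(\left(-1\right) 6 - 3\right) 66 \left(-7\right) = \left(-6 - 3\right) 66 \left(-7\right) = \left(-9\right) 66 \left(-7\right) = \left(-594\right) \left(-7\right) = 4158$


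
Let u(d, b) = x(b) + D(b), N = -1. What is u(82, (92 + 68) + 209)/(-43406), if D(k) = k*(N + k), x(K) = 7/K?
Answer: -4555205/1456074 ≈ -3.1284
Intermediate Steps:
D(k) = k*(-1 + k)
u(d, b) = 7/b + b*(-1 + b)
u(82, (92 + 68) + 209)/(-43406) = (((92 + 68) + 209)**2 - ((92 + 68) + 209) + 7/((92 + 68) + 209))/(-43406) = ((160 + 209)**2 - (160 + 209) + 7/(160 + 209))*(-1/43406) = (369**2 - 1*369 + 7/369)*(-1/43406) = (136161 - 369 + 7*(1/369))*(-1/43406) = (136161 - 369 + 7/369)*(-1/43406) = (50107255/369)*(-1/43406) = -4555205/1456074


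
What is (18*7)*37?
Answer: 4662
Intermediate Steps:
(18*7)*37 = 126*37 = 4662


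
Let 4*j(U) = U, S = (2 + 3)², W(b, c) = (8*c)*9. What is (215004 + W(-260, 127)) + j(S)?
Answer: 896617/4 ≈ 2.2415e+5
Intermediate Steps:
W(b, c) = 72*c
S = 25 (S = 5² = 25)
j(U) = U/4
(215004 + W(-260, 127)) + j(S) = (215004 + 72*127) + (¼)*25 = (215004 + 9144) + 25/4 = 224148 + 25/4 = 896617/4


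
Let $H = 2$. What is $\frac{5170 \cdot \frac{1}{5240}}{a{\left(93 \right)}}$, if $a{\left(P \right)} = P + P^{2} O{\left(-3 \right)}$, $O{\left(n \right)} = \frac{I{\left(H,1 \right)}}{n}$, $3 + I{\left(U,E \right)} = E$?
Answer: $\frac{517}{3070116} \approx 0.0001684$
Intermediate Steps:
$I{\left(U,E \right)} = -3 + E$
$O{\left(n \right)} = - \frac{2}{n}$ ($O{\left(n \right)} = \frac{-3 + 1}{n} = - \frac{2}{n}$)
$a{\left(P \right)} = P + \frac{2 P^{2}}{3}$ ($a{\left(P \right)} = P + P^{2} \left(- \frac{2}{-3}\right) = P + P^{2} \left(\left(-2\right) \left(- \frac{1}{3}\right)\right) = P + P^{2} \cdot \frac{2}{3} = P + \frac{2 P^{2}}{3}$)
$\frac{5170 \cdot \frac{1}{5240}}{a{\left(93 \right)}} = \frac{5170 \cdot \frac{1}{5240}}{\frac{1}{3} \cdot 93 \left(3 + 2 \cdot 93\right)} = \frac{5170 \cdot \frac{1}{5240}}{\frac{1}{3} \cdot 93 \left(3 + 186\right)} = \frac{517}{524 \cdot \frac{1}{3} \cdot 93 \cdot 189} = \frac{517}{524 \cdot 5859} = \frac{517}{524} \cdot \frac{1}{5859} = \frac{517}{3070116}$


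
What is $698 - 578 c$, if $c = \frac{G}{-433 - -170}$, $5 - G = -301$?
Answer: $\frac{360442}{263} \approx 1370.5$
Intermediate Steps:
$G = 306$ ($G = 5 - -301 = 5 + 301 = 306$)
$c = - \frac{306}{263}$ ($c = \frac{306}{-433 - -170} = \frac{306}{-433 + 170} = \frac{306}{-263} = 306 \left(- \frac{1}{263}\right) = - \frac{306}{263} \approx -1.1635$)
$698 - 578 c = 698 - - \frac{176868}{263} = 698 + \frac{176868}{263} = \frac{360442}{263}$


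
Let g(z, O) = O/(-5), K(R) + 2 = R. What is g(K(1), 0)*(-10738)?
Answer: 0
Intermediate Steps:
K(R) = -2 + R
g(z, O) = -O/5 (g(z, O) = O*(-⅕) = -O/5)
g(K(1), 0)*(-10738) = -⅕*0*(-10738) = 0*(-10738) = 0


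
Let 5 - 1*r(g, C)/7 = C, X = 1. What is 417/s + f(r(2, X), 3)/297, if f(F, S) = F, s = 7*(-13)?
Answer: -121301/27027 ≈ -4.4881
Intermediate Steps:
s = -91
r(g, C) = 35 - 7*C
417/s + f(r(2, X), 3)/297 = 417/(-91) + (35 - 7*1)/297 = 417*(-1/91) + (35 - 7)*(1/297) = -417/91 + 28*(1/297) = -417/91 + 28/297 = -121301/27027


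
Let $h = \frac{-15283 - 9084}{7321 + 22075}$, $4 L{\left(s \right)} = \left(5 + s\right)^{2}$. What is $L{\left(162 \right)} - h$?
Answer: $\frac{51245157}{7349} \approx 6973.1$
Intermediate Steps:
$L{\left(s \right)} = \frac{\left(5 + s\right)^{2}}{4}$
$h = - \frac{24367}{29396} \approx -0.82892$
$L{\left(162 \right)} - h = \frac{\left(5 + 162\right)^{2}}{4} - - \frac{24367}{29396} = \frac{167^{2}}{4} + \frac{24367}{29396} = \frac{1}{4} \cdot 27889 + \frac{24367}{29396} = \frac{27889}{4} + \frac{24367}{29396} = \frac{51245157}{7349}$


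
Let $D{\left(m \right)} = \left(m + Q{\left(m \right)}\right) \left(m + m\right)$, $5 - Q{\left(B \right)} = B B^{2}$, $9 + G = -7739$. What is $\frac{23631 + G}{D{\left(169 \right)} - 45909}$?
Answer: $- \frac{2269}{233064077} \approx -9.7355 \cdot 10^{-6}$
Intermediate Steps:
$G = -7748$ ($G = -9 - 7739 = -7748$)
$Q{\left(B \right)} = 5 - B^{3}$ ($Q{\left(B \right)} = 5 - B B^{2} = 5 - B^{3}$)
$D{\left(m \right)} = 2 m \left(5 + m - m^{3}\right)$ ($D{\left(m \right)} = \left(m - \left(-5 + m^{3}\right)\right) \left(m + m\right) = \left(5 + m - m^{3}\right) 2 m = 2 m \left(5 + m - m^{3}\right)$)
$\frac{23631 + G}{D{\left(169 \right)} - 45909} = \frac{23631 - 7748}{2 \cdot 169 \left(5 + 169 - 169^{3}\right) - 45909} = \frac{15883}{2 \cdot 169 \left(5 + 169 - 4826809\right) - 45909} = \frac{15883}{2 \cdot 169 \left(-4826635\right) - 45909} = \frac{15883}{-1631402630 - 45909} = \frac{15883}{-1631448539} = 15883 \left(- \frac{1}{1631448539}\right) = - \frac{2269}{233064077}$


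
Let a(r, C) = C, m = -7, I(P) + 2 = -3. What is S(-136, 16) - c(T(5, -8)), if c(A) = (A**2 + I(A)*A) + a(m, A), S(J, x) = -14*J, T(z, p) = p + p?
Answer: 1584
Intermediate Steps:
I(P) = -5 (I(P) = -2 - 3 = -5)
T(z, p) = 2*p
c(A) = A**2 - 4*A (c(A) = (A**2 - 5*A) + A = A**2 - 4*A)
S(-136, 16) - c(T(5, -8)) = -14*(-136) - 2*(-8)*(-4 + 2*(-8)) = 1904 - (-16)*(-4 - 16) = 1904 - (-16)*(-20) = 1904 - 1*320 = 1904 - 320 = 1584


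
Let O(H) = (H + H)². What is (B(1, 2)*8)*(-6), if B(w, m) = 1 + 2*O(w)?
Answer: -432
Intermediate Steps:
O(H) = 4*H² (O(H) = (2*H)² = 4*H²)
B(w, m) = 1 + 8*w² (B(w, m) = 1 + 2*(4*w²) = 1 + 8*w²)
(B(1, 2)*8)*(-6) = ((1 + 8*1²)*8)*(-6) = ((1 + 8*1)*8)*(-6) = ((1 + 8)*8)*(-6) = (9*8)*(-6) = 72*(-6) = -432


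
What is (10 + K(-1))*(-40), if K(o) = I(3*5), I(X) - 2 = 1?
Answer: -520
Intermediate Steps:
I(X) = 3 (I(X) = 2 + 1 = 3)
K(o) = 3
(10 + K(-1))*(-40) = (10 + 3)*(-40) = 13*(-40) = -520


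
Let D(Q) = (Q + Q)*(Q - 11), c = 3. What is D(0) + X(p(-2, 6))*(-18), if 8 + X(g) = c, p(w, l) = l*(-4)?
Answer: 90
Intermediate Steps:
p(w, l) = -4*l
X(g) = -5 (X(g) = -8 + 3 = -5)
D(Q) = 2*Q*(-11 + Q) (D(Q) = (2*Q)*(-11 + Q) = 2*Q*(-11 + Q))
D(0) + X(p(-2, 6))*(-18) = 2*0*(-11 + 0) - 5*(-18) = 2*0*(-11) + 90 = 0 + 90 = 90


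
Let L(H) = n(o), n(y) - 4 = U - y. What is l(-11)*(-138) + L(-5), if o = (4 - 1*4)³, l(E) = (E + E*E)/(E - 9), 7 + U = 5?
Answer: 761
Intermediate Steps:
U = -2 (U = -7 + 5 = -2)
l(E) = (E + E²)/(-9 + E)
o = 0 (o = (4 - 4)³ = 0³ = 0)
n(y) = 2 - y (n(y) = 4 + (-2 - y) = 2 - y)
L(H) = 2 (L(H) = 2 - 1*0 = 2 + 0 = 2)
l(-11)*(-138) + L(-5) = -11*(1 - 11)/(-9 - 11)*(-138) + 2 = -11*(-10)/(-20)*(-138) + 2 = -11*(-1/20)*(-10)*(-138) + 2 = -11/2*(-138) + 2 = 759 + 2 = 761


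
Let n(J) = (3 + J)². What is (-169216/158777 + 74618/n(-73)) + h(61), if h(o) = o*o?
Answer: 1452991813543/389003650 ≈ 3735.2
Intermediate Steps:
h(o) = o²
(-169216/158777 + 74618/n(-73)) + h(61) = (-169216/158777 + 74618/((3 - 73)²)) + 61² = (-169216*1/158777 + 74618/((-70)²)) + 3721 = (-169216/158777 + 74618/4900) + 3721 = (-169216/158777 + 74618*(1/4900)) + 3721 = (-169216/158777 + 37309/2450) + 3721 = 5509231893/389003650 + 3721 = 1452991813543/389003650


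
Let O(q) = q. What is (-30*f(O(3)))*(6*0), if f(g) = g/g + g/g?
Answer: 0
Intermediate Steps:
f(g) = 2 (f(g) = 1 + 1 = 2)
(-30*f(O(3)))*(6*0) = (-30*2)*(6*0) = -60*0 = 0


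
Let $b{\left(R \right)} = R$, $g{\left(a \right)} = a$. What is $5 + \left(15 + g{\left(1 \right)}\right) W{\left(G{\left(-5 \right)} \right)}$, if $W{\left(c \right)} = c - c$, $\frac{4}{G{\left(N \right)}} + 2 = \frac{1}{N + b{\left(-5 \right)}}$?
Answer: $5$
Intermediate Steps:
$G{\left(N \right)} = \frac{4}{-2 + \frac{1}{-5 + N}}$ ($G{\left(N \right)} = \frac{4}{-2 + \frac{1}{N - 5}} = \frac{4}{-2 + \frac{1}{-5 + N}}$)
$W{\left(c \right)} = 0$
$5 + \left(15 + g{\left(1 \right)}\right) W{\left(G{\left(-5 \right)} \right)} = 5 + \left(15 + 1\right) 0 = 5 + 16 \cdot 0 = 5 + 0 = 5$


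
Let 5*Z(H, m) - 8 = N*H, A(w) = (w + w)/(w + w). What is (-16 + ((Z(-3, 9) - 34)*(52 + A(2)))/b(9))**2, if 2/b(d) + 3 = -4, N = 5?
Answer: 4291167049/100 ≈ 4.2912e+7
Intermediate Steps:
b(d) = -2/7 (b(d) = 2/(-3 - 4) = 2/(-7) = 2*(-1/7) = -2/7)
A(w) = 1 (A(w) = (2*w)/((2*w)) = (2*w)*(1/(2*w)) = 1)
Z(H, m) = 8/5 + H (Z(H, m) = 8/5 + (5*H)/5 = 8/5 + H)
(-16 + ((Z(-3, 9) - 34)*(52 + A(2)))/b(9))**2 = (-16 + (((8/5 - 3) - 34)*(52 + 1))/(-2/7))**2 = (-16 + ((-7/5 - 34)*53)*(-7/2))**2 = (-16 - 177/5*53*(-7/2))**2 = (-16 - 9381/5*(-7/2))**2 = (-16 + 65667/10)**2 = (65507/10)**2 = 4291167049/100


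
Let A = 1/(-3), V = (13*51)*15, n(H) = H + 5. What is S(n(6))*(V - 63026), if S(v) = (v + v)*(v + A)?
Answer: -37369024/3 ≈ -1.2456e+7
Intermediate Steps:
n(H) = 5 + H
V = 9945 (V = 663*15 = 9945)
A = -1/3 ≈ -0.33333
S(v) = 2*v*(-1/3 + v) (S(v) = (v + v)*(v - 1/3) = (2*v)*(-1/3 + v) = 2*v*(-1/3 + v))
S(n(6))*(V - 63026) = (2*(5 + 6)*(-1 + 3*(5 + 6))/3)*(9945 - 63026) = ((2/3)*11*(-1 + 3*11))*(-53081) = ((2/3)*11*(-1 + 33))*(-53081) = ((2/3)*11*32)*(-53081) = (704/3)*(-53081) = -37369024/3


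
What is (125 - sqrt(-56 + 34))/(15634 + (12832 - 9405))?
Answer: 125/19061 - I*sqrt(22)/19061 ≈ 0.0065579 - 0.00024607*I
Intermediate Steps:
(125 - sqrt(-56 + 34))/(15634 + (12832 - 9405)) = (125 - sqrt(-22))/(15634 + 3427) = (125 - I*sqrt(22))/19061 = 125/19061 - I*sqrt(22)/19061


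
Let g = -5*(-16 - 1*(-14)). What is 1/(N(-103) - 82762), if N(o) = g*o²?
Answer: 1/23328 ≈ 4.2867e-5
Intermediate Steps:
g = 10 (g = -5*(-16 + 14) = -5*(-2) = 10)
N(o) = 10*o²
1/(N(-103) - 82762) = 1/(10*(-103)² - 82762) = 1/(10*10609 - 82762) = 1/(106090 - 82762) = 1/23328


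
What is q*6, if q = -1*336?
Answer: -2016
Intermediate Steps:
q = -336
q*6 = -336*6 = -2016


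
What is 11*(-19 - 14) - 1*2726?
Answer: -3089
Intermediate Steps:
11*(-19 - 14) - 1*2726 = 11*(-33) - 2726 = -363 - 2726 = -3089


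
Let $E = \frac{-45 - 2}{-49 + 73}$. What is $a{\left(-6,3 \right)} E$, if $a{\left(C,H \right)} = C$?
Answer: $\frac{47}{4} \approx 11.75$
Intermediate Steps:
$E = - \frac{47}{24} \approx -1.9583$
$a{\left(-6,3 \right)} E = \left(-6\right) \left(- \frac{47}{24}\right) = \frac{47}{4}$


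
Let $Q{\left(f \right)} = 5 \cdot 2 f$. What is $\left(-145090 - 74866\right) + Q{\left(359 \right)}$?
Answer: $-216366$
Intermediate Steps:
$Q{\left(f \right)} = 10 f$
$\left(-145090 - 74866\right) + Q{\left(359 \right)} = \left(-145090 - 74866\right) + 10 \cdot 359 = -219956 + 3590 = -216366$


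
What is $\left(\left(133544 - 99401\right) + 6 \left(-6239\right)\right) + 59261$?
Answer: $55970$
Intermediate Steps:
$\left(\left(133544 - 99401\right) + 6 \left(-6239\right)\right) + 59261 = \left(34143 - 37434\right) + 59261 = -3291 + 59261 = 55970$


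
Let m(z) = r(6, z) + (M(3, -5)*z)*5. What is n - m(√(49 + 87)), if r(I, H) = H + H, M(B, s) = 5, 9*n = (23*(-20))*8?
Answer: -3680/9 - 54*√34 ≈ -723.76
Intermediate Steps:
n = -3680/9 (n = ((23*(-20))*8)/9 = (-460*8)/9 = (⅑)*(-3680) = -3680/9 ≈ -408.89)
r(I, H) = 2*H
m(z) = 27*z (m(z) = 2*z + (5*z)*5 = 2*z + 25*z = 27*z)
n - m(√(49 + 87)) = -3680/9 - 27*√(49 + 87) = -3680/9 - 27*√136 = -3680/9 - 27*2*√34 = -3680/9 - 54*√34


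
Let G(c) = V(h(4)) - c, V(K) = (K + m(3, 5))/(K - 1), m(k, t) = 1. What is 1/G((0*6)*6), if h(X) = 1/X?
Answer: -3/5 ≈ -0.60000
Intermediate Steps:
V(K) = (1 + K)/(-1 + K) (V(K) = (K + 1)/(K - 1) = (1 + K)/(-1 + K))
G(c) = -5/3 - c (G(c) = (1 + 1/4)/(-1 + 1/4) - c = (5/4)/(-3/4) - c = -4/3*5/4 - c = -5/3 - c)
1/G((0*6)*6) = 1/(-5/3 - 0*6*6) = 1/(-5/3 - 0*6) = 1/(-5/3 - 1*0) = 1/(-5/3 + 0) = 1/(-5/3) = -3/5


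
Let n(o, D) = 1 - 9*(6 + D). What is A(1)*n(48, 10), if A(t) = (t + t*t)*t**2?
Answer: -286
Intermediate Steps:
n(o, D) = -53 - 9*D (n(o, D) = 1 - 3*(18 + 3*D) = 1 + (-54 - 9*D) = -53 - 9*D)
A(t) = t**2*(t + t**2) (A(t) = (t + t**2)*t**2 = t**2*(t + t**2))
A(1)*n(48, 10) = (1**3*(1 + 1))*(-53 - 9*10) = (1*2)*(-53 - 90) = 2*(-143) = -286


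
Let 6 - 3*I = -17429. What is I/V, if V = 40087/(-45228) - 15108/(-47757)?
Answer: -836862021028/82075349 ≈ -10196.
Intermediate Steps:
I = 17435/3 (I = 2 - ⅓*(-17429) = 2 + 17429/3 = 17435/3 ≈ 5811.7)
V = -410376745/719984532 (V = 40087*(-1/45228) - 15108*(-1/47757) = -40087/45228 + 5036/15919 = -410376745/719984532 ≈ -0.56998)
I/V = 17435/(3*(-410376745/719984532)) = (17435/3)*(-719984532/410376745) = -836862021028/82075349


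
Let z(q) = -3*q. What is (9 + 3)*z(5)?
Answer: -180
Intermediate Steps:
(9 + 3)*z(5) = (9 + 3)*(-3*5) = 12*(-15) = -180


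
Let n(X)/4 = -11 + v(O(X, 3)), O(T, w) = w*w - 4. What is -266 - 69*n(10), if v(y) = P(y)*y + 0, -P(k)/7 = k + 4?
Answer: 89710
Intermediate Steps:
P(k) = -28 - 7*k (P(k) = -7*(k + 4) = -7*(4 + k) = -28 - 7*k)
O(T, w) = -4 + w² (O(T, w) = w² - 4 = -4 + w²)
v(y) = y*(-28 - 7*y) (v(y) = (-28 - 7*y)*y + 0 = y*(-28 - 7*y) + 0 = y*(-28 - 7*y))
n(X) = -1304 (n(X) = 4*(-11 - 7*(-4 + 3²)*(4 + (-4 + 3²))) = 4*(-11 - 7*(-4 + 9)*(4 + (-4 + 9))) = 4*(-11 - 7*5*(4 + 5)) = 4*(-11 - 7*5*9) = 4*(-11 - 315) = 4*(-326) = -1304)
-266 - 69*n(10) = -266 - 69*(-1304) = -266 + 89976 = 89710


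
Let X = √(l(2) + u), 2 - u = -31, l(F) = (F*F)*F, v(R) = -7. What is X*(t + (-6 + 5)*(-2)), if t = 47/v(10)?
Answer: -33*√41/7 ≈ -30.186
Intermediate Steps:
l(F) = F³ (l(F) = F²*F = F³)
u = 33 (u = 2 - 1*(-31) = 2 + 31 = 33)
t = -47/7 (t = 47/(-7) = 47*(-⅐) = -47/7 ≈ -6.7143)
X = √41 (X = √(2³ + 33) = √(8 + 33) = √41 ≈ 6.4031)
X*(t + (-6 + 5)*(-2)) = √41*(-47/7 + (-6 + 5)*(-2)) = √41*(-47/7 - 1*(-2)) = √41*(-47/7 + 2) = √41*(-33/7) = -33*√41/7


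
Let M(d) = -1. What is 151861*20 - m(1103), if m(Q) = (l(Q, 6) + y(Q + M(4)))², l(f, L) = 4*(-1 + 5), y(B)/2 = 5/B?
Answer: 922025219179/303601 ≈ 3.0370e+6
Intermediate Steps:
y(B) = 10/B (y(B) = 2*(5/B) = 10/B)
l(f, L) = 16 (l(f, L) = 4*4 = 16)
m(Q) = (16 + 10/(-1 + Q))² (m(Q) = (16 + 10/(Q - 1))² = (16 + 10/(-1 + Q))²)
151861*20 - m(1103) = 151861*20 - (16 + 10/(-1 + 1103))² = 3037220 - (16 + 10/1102)² = 3037220 - (16 + 10*(1/1102))² = 3037220 - (16 + 5/551)² = 3037220 - (8821/551)² = 3037220 - 1*77810041/303601 = 3037220 - 77810041/303601 = 922025219179/303601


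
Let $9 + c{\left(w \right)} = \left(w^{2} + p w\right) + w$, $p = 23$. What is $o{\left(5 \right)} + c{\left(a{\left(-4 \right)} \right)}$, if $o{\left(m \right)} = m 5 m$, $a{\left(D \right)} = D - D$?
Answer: $116$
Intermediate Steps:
$a{\left(D \right)} = 0$
$o{\left(m \right)} = 5 m^{2}$ ($o{\left(m \right)} = 5 m m = 5 m^{2}$)
$c{\left(w \right)} = -9 + w^{2} + 24 w$ ($c{\left(w \right)} = -9 + \left(\left(w^{2} + 23 w\right) + w\right) = -9 + \left(w^{2} + 24 w\right) = -9 + w^{2} + 24 w$)
$o{\left(5 \right)} + c{\left(a{\left(-4 \right)} \right)} = 5 \cdot 5^{2} + \left(-9 + 0^{2} + 24 \cdot 0\right) = 5 \cdot 25 + \left(-9 + 0 + 0\right) = 125 - 9 = 116$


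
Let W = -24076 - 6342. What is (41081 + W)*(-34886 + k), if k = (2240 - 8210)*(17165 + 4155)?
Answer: -1357562894618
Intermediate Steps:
W = -30418
k = -127280400 (k = -5970*21320 = -127280400)
(41081 + W)*(-34886 + k) = (41081 - 30418)*(-34886 - 127280400) = 10663*(-127315286) = -1357562894618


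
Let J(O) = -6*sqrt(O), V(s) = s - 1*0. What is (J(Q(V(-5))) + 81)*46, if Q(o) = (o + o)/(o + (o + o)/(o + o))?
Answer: 3726 - 138*sqrt(10) ≈ 3289.6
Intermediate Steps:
V(s) = s (V(s) = s + 0 = s)
Q(o) = 2*o/(1 + o) (Q(o) = (2*o)/(o + (2*o)/((2*o))) = (2*o)/(o + (2*o)*(1/(2*o))) = (2*o)/(o + 1) = (2*o)/(1 + o) = 2*o/(1 + o))
(J(Q(V(-5))) + 81)*46 = (-6*sqrt(10)*sqrt(-1/(1 - 5)) + 81)*46 = (-6*sqrt(10)*sqrt(-1/(-4)) + 81)*46 = (-6*sqrt(10)/2 + 81)*46 = (-3*sqrt(10) + 81)*46 = (81 - 3*sqrt(10))*46 = 3726 - 138*sqrt(10)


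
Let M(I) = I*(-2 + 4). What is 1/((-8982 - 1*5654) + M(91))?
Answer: -1/14454 ≈ -6.9185e-5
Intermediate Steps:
M(I) = 2*I (M(I) = I*2 = 2*I)
1/((-8982 - 1*5654) + M(91)) = 1/((-8982 - 1*5654) + 2*91) = 1/((-8982 - 5654) + 182) = 1/(-14636 + 182) = 1/(-14454) = -1/14454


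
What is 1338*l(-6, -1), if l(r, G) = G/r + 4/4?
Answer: 1561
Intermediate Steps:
l(r, G) = 1 + G/r (l(r, G) = G/r + 4*(¼) = G/r + 1 = 1 + G/r)
1338*l(-6, -1) = 1338*((-1 - 6)/(-6)) = 1338*(-⅙*(-7)) = 1338*(7/6) = 1561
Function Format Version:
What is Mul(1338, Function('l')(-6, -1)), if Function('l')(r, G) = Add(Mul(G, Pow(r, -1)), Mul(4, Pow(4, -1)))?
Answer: 1561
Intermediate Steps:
Function('l')(r, G) = Add(1, Mul(G, Pow(r, -1))) (Function('l')(r, G) = Add(Mul(G, Pow(r, -1)), Mul(4, Rational(1, 4))) = Add(Mul(G, Pow(r, -1)), 1) = Add(1, Mul(G, Pow(r, -1))))
Mul(1338, Function('l')(-6, -1)) = Mul(1338, Mul(Pow(-6, -1), Add(-1, -6))) = Mul(1338, Mul(Rational(-1, 6), -7)) = Mul(1338, Rational(7, 6)) = 1561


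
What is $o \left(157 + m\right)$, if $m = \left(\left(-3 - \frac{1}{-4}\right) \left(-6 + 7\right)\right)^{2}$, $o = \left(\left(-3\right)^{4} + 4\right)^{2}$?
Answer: $\frac{19023425}{16} \approx 1.189 \cdot 10^{6}$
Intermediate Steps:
$o = 7225$ ($o = \left(81 + 4\right)^{2} = 85^{2} = 7225$)
$m = \frac{121}{16}$ ($m = \left(\left(-3 - - \frac{1}{4}\right) 1\right)^{2} = \left(\left(-3 + \frac{1}{4}\right) 1\right)^{2} = \left(\left(- \frac{11}{4}\right) 1\right)^{2} = \left(- \frac{11}{4}\right)^{2} = \frac{121}{16} \approx 7.5625$)
$o \left(157 + m\right) = 7225 \left(157 + \frac{121}{16}\right) = 7225 \cdot \frac{2633}{16} = \frac{19023425}{16}$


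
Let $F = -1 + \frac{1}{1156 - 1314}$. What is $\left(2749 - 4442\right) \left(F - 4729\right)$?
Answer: $\frac{1265248313}{158} \approx 8.0079 \cdot 10^{6}$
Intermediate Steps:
$F = - \frac{159}{158}$ ($F = -1 + \frac{1}{-158} = -1 - \frac{1}{158} = - \frac{159}{158} \approx -1.0063$)
$\left(2749 - 4442\right) \left(F - 4729\right) = \left(2749 - 4442\right) \left(- \frac{159}{158} - 4729\right) = \left(-1693\right) \left(- \frac{747341}{158}\right) = \frac{1265248313}{158}$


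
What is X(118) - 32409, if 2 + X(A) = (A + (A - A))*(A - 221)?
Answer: -44565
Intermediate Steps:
X(A) = -2 + A*(-221 + A) (X(A) = -2 + (A + (A - A))*(A - 221) = -2 + (A + 0)*(-221 + A) = -2 + A*(-221 + A))
X(118) - 32409 = (-2 + 118**2 - 221*118) - 32409 = (-2 + 13924 - 26078) - 32409 = -12156 - 32409 = -44565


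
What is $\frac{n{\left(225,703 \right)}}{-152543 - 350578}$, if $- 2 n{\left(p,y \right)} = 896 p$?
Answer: $\frac{33600}{167707} \approx 0.20035$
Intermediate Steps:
$n{\left(p,y \right)} = - 448 p$ ($n{\left(p,y \right)} = - \frac{896 p}{2} = - 448 p$)
$\frac{n{\left(225,703 \right)}}{-152543 - 350578} = \frac{\left(-448\right) 225}{-152543 - 350578} = - \frac{100800}{-503121} = \left(-100800\right) \left(- \frac{1}{503121}\right) = \frac{33600}{167707}$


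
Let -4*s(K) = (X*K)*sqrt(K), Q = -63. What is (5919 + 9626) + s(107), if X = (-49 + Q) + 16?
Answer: 15545 + 2568*sqrt(107) ≈ 42109.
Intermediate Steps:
X = -96 (X = (-49 - 63) + 16 = -112 + 16 = -96)
s(K) = 24*K**(3/2) (s(K) = -(-96*K)*sqrt(K)/4 = -(-24)*K**(3/2) = 24*K**(3/2))
(5919 + 9626) + s(107) = (5919 + 9626) + 24*107**(3/2) = 15545 + 24*(107*sqrt(107)) = 15545 + 2568*sqrt(107)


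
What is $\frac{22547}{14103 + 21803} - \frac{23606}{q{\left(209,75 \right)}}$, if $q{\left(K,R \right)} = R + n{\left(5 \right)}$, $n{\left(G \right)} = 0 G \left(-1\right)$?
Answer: $- \frac{845906011}{2692950} \approx -314.12$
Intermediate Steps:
$n{\left(G \right)} = 0$ ($n{\left(G \right)} = 0 \left(-1\right) = 0$)
$q{\left(K,R \right)} = R$ ($q{\left(K,R \right)} = R + 0 = R$)
$\frac{22547}{14103 + 21803} - \frac{23606}{q{\left(209,75 \right)}} = \frac{22547}{14103 + 21803} - \frac{23606}{75} = \frac{22547}{35906} - \frac{23606}{75} = - \frac{845906011}{2692950}$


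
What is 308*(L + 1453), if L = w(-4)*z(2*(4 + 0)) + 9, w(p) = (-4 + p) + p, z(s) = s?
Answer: 420728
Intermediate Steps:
w(p) = -4 + 2*p
L = -87 (L = (-4 + 2*(-4))*(2*(4 + 0)) + 9 = (-4 - 8)*(2*4) + 9 = -12*8 + 9 = -96 + 9 = -87)
308*(L + 1453) = 308*(-87 + 1453) = 308*1366 = 420728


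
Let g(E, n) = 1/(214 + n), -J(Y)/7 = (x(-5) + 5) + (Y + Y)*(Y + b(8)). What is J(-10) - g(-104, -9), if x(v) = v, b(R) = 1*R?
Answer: -57401/205 ≈ -280.00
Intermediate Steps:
b(R) = R
J(Y) = -14*Y*(8 + Y) (J(Y) = -7*((-5 + 5) + (Y + Y)*(Y + 8)) = -7*(0 + (2*Y)*(8 + Y)) = -7*(0 + 2*Y*(8 + Y)) = -14*Y*(8 + Y))
J(-10) - g(-104, -9) = 14*(-10)*(-8 - 1*(-10)) - 1/(214 - 9) = 14*(-10)*(-8 + 10) - 1/205 = 14*(-10)*2 - 1*1/205 = -280 - 1/205 = -57401/205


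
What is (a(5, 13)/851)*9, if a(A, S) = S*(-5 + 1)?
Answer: -468/851 ≈ -0.54994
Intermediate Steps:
a(A, S) = -4*S (a(A, S) = S*(-4) = -4*S)
(a(5, 13)/851)*9 = (-4*13/851)*9 = -52*1/851*9 = -52/851*9 = -468/851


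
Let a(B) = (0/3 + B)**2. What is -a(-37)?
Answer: -1369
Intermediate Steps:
a(B) = B**2 (a(B) = (0*(1/3) + B)**2 = (0 + B)**2 = B**2)
-a(-37) = -1*(-37)**2 = -1*1369 = -1369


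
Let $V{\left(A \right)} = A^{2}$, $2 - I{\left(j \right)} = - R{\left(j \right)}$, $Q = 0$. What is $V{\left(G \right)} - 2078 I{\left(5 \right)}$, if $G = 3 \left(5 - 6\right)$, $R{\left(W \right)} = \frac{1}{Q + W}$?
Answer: $- \frac{22813}{5} \approx -4562.6$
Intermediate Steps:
$R{\left(W \right)} = \frac{1}{W}$ ($R{\left(W \right)} = \frac{1}{0 + W} = \frac{1}{W}$)
$I{\left(j \right)} = 2 + \frac{1}{j}$ ($I{\left(j \right)} = 2 - - \frac{1}{j} = 2 + \frac{1}{j}$)
$G = -3$ ($G = 3 \left(-1\right) = -3$)
$V{\left(G \right)} - 2078 I{\left(5 \right)} = \left(-3\right)^{2} - 2078 \left(2 + \frac{1}{5}\right) = 9 - 2078 \left(2 + \frac{1}{5}\right) = 9 - 2078 \cdot \frac{11}{5} = 9 - \frac{22858}{5} = - \frac{22813}{5}$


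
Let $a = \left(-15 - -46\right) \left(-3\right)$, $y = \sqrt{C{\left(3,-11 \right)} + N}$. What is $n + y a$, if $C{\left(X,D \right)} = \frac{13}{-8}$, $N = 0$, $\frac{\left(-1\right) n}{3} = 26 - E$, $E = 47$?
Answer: $63 - \frac{93 i \sqrt{26}}{4} \approx 63.0 - 118.55 i$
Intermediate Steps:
$n = 63$ ($n = - 3 \left(26 - 47\right) = \left(-3\right) \left(-21\right) = 63$)
$C{\left(X,D \right)} = - \frac{13}{8}$ ($C{\left(X,D \right)} = 13 \left(- \frac{1}{8}\right) = - \frac{13}{8}$)
$y = \frac{i \sqrt{26}}{4}$ ($y = \sqrt{- \frac{13}{8} + 0} = \sqrt{- \frac{13}{8}} = \frac{i \sqrt{26}}{4} \approx 1.2748 i$)
$a = -93$ ($a = \left(-15 + 46\right) \left(-3\right) = 31 \left(-3\right) = -93$)
$n + y a = 63 + \frac{i \sqrt{26}}{4} \left(-93\right) = 63 - \frac{93 i \sqrt{26}}{4}$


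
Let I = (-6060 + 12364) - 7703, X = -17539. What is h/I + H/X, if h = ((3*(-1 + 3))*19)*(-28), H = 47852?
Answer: -10960460/24537061 ≈ -0.44669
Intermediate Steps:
h = -3192 (h = ((3*2)*19)*(-28) = (6*19)*(-28) = 114*(-28) = -3192)
I = -1399 (I = 6304 - 7703 = -1399)
h/I + H/X = -3192/(-1399) + 47852/(-17539) = -3192*(-1/1399) + 47852*(-1/17539) = 3192/1399 - 47852/17539 = -10960460/24537061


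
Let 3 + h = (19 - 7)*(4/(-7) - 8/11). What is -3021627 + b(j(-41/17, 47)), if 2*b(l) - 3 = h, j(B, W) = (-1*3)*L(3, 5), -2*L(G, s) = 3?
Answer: -232665879/77 ≈ -3.0216e+6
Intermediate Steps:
L(G, s) = -3/2 (L(G, s) = -½*3 = -3/2)
j(B, W) = 9/2 (j(B, W) = -1*3*(-3/2) = -3*(-3/2) = 9/2)
h = -1431/77 (h = -3 + (19 - 7)*(4/(-7) - 8/11) = -3 + 12*(4*(-⅐) - 8*1/11) = -3 + 12*(-4/7 - 8/11) = -3 + 12*(-100/77) = -3 - 1200/77 = -1431/77 ≈ -18.584)
b(l) = -600/77 (b(l) = 3/2 + (½)*(-1431/77) = 3/2 - 1431/154 = -600/77)
-3021627 + b(j(-41/17, 47)) = -3021627 - 600/77 = -232665879/77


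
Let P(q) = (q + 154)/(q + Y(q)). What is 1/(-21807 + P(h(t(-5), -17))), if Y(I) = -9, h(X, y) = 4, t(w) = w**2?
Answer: -5/109193 ≈ -4.5790e-5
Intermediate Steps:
P(q) = (154 + q)/(-9 + q) (P(q) = (q + 154)/(q - 9) = (154 + q)/(-9 + q))
1/(-21807 + P(h(t(-5), -17))) = 1/(-21807 + (154 + 4)/(-9 + 4)) = 1/(-21807 + 158/(-5)) = 1/(-21807 - 1/5*158) = 1/(-21807 - 158/5) = 1/(-109193/5) = -5/109193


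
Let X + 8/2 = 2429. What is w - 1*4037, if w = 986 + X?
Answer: -626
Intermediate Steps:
X = 2425 (X = -4 + 2429 = 2425)
w = 3411 (w = 986 + 2425 = 3411)
w - 1*4037 = 3411 - 1*4037 = 3411 - 4037 = -626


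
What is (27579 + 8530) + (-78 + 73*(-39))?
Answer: 33184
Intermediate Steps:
(27579 + 8530) + (-78 + 73*(-39)) = 36109 + (-78 - 2847) = 36109 - 2925 = 33184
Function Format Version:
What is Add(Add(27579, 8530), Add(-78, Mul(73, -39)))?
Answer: 33184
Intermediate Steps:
Add(Add(27579, 8530), Add(-78, Mul(73, -39))) = Add(36109, Add(-78, -2847)) = Add(36109, -2925) = 33184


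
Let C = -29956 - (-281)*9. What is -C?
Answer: 27427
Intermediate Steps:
C = -27427 (C = -29956 - 1*(-2529) = -29956 + 2529 = -27427)
-C = -1*(-27427) = 27427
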